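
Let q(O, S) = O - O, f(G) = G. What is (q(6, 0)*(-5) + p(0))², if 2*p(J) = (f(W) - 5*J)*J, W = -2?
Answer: 0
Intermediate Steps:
q(O, S) = 0
p(J) = J*(-2 - 5*J)/2 (p(J) = ((-2 - 5*J)*J)/2 = (J*(-2 - 5*J))/2 = J*(-2 - 5*J)/2)
(q(6, 0)*(-5) + p(0))² = (0*(-5) - ½*0*(2 + 5*0))² = (0 - ½*0*(2 + 0))² = (0 - ½*0*2)² = (0 + 0)² = 0² = 0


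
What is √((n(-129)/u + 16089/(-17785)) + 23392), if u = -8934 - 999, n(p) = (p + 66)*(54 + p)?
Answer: √1655281068314441590/8412305 ≈ 152.94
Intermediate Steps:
n(p) = (54 + p)*(66 + p) (n(p) = (66 + p)*(54 + p) = (54 + p)*(66 + p))
u = -9933
√((n(-129)/u + 16089/(-17785)) + 23392) = √(((3564 + (-129)² + 120*(-129))/(-9933) + 16089/(-17785)) + 23392) = √(((3564 + 16641 - 15480)*(-1/9933) + 16089*(-1/17785)) + 23392) = √((4725*(-1/9933) - 16089/17785) + 23392) = √((-225/473 - 16089/17785) + 23392) = √(-11611722/8412305 + 23392) = √(196769026838/8412305) = √1655281068314441590/8412305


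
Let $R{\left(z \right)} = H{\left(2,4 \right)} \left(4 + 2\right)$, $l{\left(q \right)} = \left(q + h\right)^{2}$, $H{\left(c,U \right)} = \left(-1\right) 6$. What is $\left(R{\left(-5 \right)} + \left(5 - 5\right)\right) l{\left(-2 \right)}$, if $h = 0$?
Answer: $-144$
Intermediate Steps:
$H{\left(c,U \right)} = -6$
$l{\left(q \right)} = q^{2}$ ($l{\left(q \right)} = \left(q + 0\right)^{2} = q^{2}$)
$R{\left(z \right)} = -36$ ($R{\left(z \right)} = - 6 \left(4 + 2\right) = \left(-6\right) 6 = -36$)
$\left(R{\left(-5 \right)} + \left(5 - 5\right)\right) l{\left(-2 \right)} = \left(-36 + \left(5 - 5\right)\right) \left(-2\right)^{2} = \left(-36 + \left(5 - 5\right)\right) 4 = \left(-36 + 0\right) 4 = \left(-36\right) 4 = -144$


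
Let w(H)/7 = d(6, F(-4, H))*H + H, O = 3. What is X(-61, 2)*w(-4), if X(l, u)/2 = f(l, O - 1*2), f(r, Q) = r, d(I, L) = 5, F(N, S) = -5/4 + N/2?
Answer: 20496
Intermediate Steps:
F(N, S) = -5/4 + N/2 (F(N, S) = -5*¼ + N*(½) = -5/4 + N/2)
X(l, u) = 2*l
w(H) = 42*H (w(H) = 7*(5*H + H) = 7*(6*H) = 42*H)
X(-61, 2)*w(-4) = (2*(-61))*(42*(-4)) = -122*(-168) = 20496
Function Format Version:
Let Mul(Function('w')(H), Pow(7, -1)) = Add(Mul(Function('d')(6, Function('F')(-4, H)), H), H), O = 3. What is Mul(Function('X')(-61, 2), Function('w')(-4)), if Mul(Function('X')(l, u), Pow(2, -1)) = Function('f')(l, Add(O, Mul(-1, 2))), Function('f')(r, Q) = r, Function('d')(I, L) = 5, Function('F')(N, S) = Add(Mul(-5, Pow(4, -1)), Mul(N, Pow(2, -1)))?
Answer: 20496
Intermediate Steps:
Function('F')(N, S) = Add(Rational(-5, 4), Mul(Rational(1, 2), N)) (Function('F')(N, S) = Add(Mul(-5, Rational(1, 4)), Mul(N, Rational(1, 2))) = Add(Rational(-5, 4), Mul(Rational(1, 2), N)))
Function('X')(l, u) = Mul(2, l)
Function('w')(H) = Mul(42, H) (Function('w')(H) = Mul(7, Add(Mul(5, H), H)) = Mul(7, Mul(6, H)) = Mul(42, H))
Mul(Function('X')(-61, 2), Function('w')(-4)) = Mul(Mul(2, -61), Mul(42, -4)) = Mul(-122, -168) = 20496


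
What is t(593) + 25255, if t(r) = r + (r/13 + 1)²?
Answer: 4735548/169 ≈ 28021.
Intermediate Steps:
t(r) = r + (1 + r/13)² (t(r) = r + (r*(1/13) + 1)² = r + (r/13 + 1)² = r + (1 + r/13)²)
t(593) + 25255 = (593 + (13 + 593)²/169) + 25255 = (593 + (1/169)*606²) + 25255 = (593 + (1/169)*367236) + 25255 = (593 + 367236/169) + 25255 = 467453/169 + 25255 = 4735548/169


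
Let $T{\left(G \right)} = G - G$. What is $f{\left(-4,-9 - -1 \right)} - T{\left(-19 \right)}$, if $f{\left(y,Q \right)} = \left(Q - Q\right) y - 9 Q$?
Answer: $72$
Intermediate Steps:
$T{\left(G \right)} = 0$
$f{\left(y,Q \right)} = - 9 Q$ ($f{\left(y,Q \right)} = 0 y - 9 Q = 0 - 9 Q = - 9 Q$)
$f{\left(-4,-9 - -1 \right)} - T{\left(-19 \right)} = - 9 \left(-9 - -1\right) - 0 = - 9 \left(-9 + 1\right) + 0 = \left(-9\right) \left(-8\right) + 0 = 72 + 0 = 72$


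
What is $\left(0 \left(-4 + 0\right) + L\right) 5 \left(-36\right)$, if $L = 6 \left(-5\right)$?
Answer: $5400$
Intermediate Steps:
$L = -30$
$\left(0 \left(-4 + 0\right) + L\right) 5 \left(-36\right) = \left(0 \left(-4 + 0\right) - 30\right) 5 \left(-36\right) = \left(0 \left(-4\right) - 30\right) 5 \left(-36\right) = \left(0 - 30\right) 5 \left(-36\right) = \left(-30\right) 5 \left(-36\right) = \left(-150\right) \left(-36\right) = 5400$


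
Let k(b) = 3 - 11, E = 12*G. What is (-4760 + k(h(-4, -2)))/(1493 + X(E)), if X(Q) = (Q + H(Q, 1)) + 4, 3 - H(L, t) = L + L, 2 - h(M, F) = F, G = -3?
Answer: -149/48 ≈ -3.1042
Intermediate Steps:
h(M, F) = 2 - F
E = -36 (E = 12*(-3) = -36)
H(L, t) = 3 - 2*L (H(L, t) = 3 - (L + L) = 3 - 2*L)
X(Q) = 7 - Q (X(Q) = (Q + (3 - 2*Q)) + 4 = (3 - Q) + 4 = 7 - Q)
k(b) = -8
(-4760 + k(h(-4, -2)))/(1493 + X(E)) = (-4760 - 8)/(1493 + (7 - 1*(-36))) = -4768/(1493 + (7 + 36)) = -4768/(1493 + 43) = -4768/1536 = -4768*1/1536 = -149/48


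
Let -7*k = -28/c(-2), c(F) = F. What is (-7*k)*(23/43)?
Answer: 322/43 ≈ 7.4884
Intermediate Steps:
k = -2 (k = -(-4)/(-2) = -(-4)*(-1)/2 = -1/7*14 = -2)
(-7*k)*(23/43) = (-7*(-2))*(23/43) = 14*(23*(1/43)) = 14*(23/43) = 322/43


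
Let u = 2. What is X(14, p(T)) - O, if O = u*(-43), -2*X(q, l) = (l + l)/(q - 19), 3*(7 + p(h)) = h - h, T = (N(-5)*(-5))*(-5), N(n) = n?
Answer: 423/5 ≈ 84.600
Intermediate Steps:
T = -125 (T = -5*(-5)*(-5) = 25*(-5) = -125)
p(h) = -7 (p(h) = -7 + (h - h)/3 = -7 + (⅓)*0 = -7 + 0 = -7)
X(q, l) = -l/(-19 + q) (X(q, l) = -(l + l)/(2*(q - 19)) = -2*l/(2*(-19 + q)) = -l/(-19 + q))
O = -86 (O = 2*(-43) = -86)
X(14, p(T)) - O = -1*(-7)/(-19 + 14) - 1*(-86) = -1*(-7)/(-5) + 86 = -1*(-7)*(-⅕) + 86 = -7/5 + 86 = 423/5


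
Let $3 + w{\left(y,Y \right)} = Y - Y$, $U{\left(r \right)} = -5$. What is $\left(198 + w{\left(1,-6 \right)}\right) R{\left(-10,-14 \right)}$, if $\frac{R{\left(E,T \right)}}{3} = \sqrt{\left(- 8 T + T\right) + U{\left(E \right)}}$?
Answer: $585 \sqrt{93} \approx 5641.5$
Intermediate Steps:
$w{\left(y,Y \right)} = -3$ ($w{\left(y,Y \right)} = -3 + \left(Y - Y\right) = -3 + 0 = -3$)
$R{\left(E,T \right)} = 3 \sqrt{-5 - 7 T}$ ($R{\left(E,T \right)} = 3 \sqrt{\left(- 8 T + T\right) - 5} = 3 \sqrt{- 7 T - 5} = 3 \sqrt{-5 - 7 T}$)
$\left(198 + w{\left(1,-6 \right)}\right) R{\left(-10,-14 \right)} = \left(198 - 3\right) 3 \sqrt{-5 - -98} = 195 \cdot 3 \sqrt{-5 + 98} = 195 \cdot 3 \sqrt{93} = 585 \sqrt{93}$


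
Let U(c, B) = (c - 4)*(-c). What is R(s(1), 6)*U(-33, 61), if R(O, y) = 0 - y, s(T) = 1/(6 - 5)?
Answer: 7326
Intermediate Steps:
s(T) = 1 (s(T) = 1/1 = 1)
R(O, y) = -y
U(c, B) = -c*(-4 + c) (U(c, B) = (-4 + c)*(-c) = -c*(-4 + c))
R(s(1), 6)*U(-33, 61) = (-1*6)*(-33*(4 - 1*(-33))) = -(-198)*(4 + 33) = -(-198)*37 = -6*(-1221) = 7326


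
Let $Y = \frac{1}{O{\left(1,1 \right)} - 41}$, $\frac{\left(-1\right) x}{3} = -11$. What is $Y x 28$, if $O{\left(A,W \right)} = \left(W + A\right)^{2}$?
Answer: $- \frac{924}{37} \approx -24.973$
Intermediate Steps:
$x = 33$ ($x = \left(-3\right) \left(-11\right) = 33$)
$O{\left(A,W \right)} = \left(A + W\right)^{2}$
$Y = - \frac{1}{37}$ ($Y = \frac{1}{\left(1 + 1\right)^{2} - 41} = \frac{1}{2^{2} - 41} = \frac{1}{4 - 41} = \frac{1}{-37} = - \frac{1}{37} \approx -0.027027$)
$Y x 28 = \left(- \frac{1}{37}\right) 33 \cdot 28 = \left(- \frac{33}{37}\right) 28 = - \frac{924}{37}$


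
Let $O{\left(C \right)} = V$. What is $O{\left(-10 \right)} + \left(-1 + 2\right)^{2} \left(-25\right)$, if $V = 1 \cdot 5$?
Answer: $-20$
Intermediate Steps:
$V = 5$
$O{\left(C \right)} = 5$
$O{\left(-10 \right)} + \left(-1 + 2\right)^{2} \left(-25\right) = 5 + \left(-1 + 2\right)^{2} \left(-25\right) = 5 + 1^{2} \left(-25\right) = 5 + 1 \left(-25\right) = 5 - 25 = -20$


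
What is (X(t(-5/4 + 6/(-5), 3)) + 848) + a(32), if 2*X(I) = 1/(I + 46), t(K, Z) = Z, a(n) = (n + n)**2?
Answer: 484513/98 ≈ 4944.0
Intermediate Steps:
a(n) = 4*n**2 (a(n) = (2*n)**2 = 4*n**2)
X(I) = 1/(2*(46 + I)) (X(I) = 1/(2*(I + 46)) = 1/(2*(46 + I)))
(X(t(-5/4 + 6/(-5), 3)) + 848) + a(32) = (1/(2*(46 + 3)) + 848) + 4*32**2 = ((1/2)/49 + 848) + 4*1024 = ((1/2)*(1/49) + 848) + 4096 = (1/98 + 848) + 4096 = 83105/98 + 4096 = 484513/98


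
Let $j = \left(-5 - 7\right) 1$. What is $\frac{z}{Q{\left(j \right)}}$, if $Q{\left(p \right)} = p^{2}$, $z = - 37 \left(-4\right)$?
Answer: $\frac{37}{36} \approx 1.0278$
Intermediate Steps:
$z = 148$ ($z = \left(-1\right) \left(-148\right) = 148$)
$j = -12$ ($j = \left(-12\right) 1 = -12$)
$\frac{z}{Q{\left(j \right)}} = \frac{148}{\left(-12\right)^{2}} = \frac{148}{144} = 148 \cdot \frac{1}{144} = \frac{37}{36}$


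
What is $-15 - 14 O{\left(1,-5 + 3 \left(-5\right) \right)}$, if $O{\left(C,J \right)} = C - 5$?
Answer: $41$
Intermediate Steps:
$O{\left(C,J \right)} = -5 + C$
$-15 - 14 O{\left(1,-5 + 3 \left(-5\right) \right)} = -15 - 14 \left(-5 + 1\right) = -15 - -56 = -15 + 56 = 41$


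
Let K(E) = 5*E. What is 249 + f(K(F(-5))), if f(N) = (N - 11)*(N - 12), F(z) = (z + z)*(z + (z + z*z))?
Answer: 580131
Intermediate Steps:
F(z) = 2*z*(z**2 + 2*z) (F(z) = (2*z)*(z + (z + z**2)) = (2*z)*(z**2 + 2*z) = 2*z*(z**2 + 2*z))
f(N) = (-12 + N)*(-11 + N) (f(N) = (-11 + N)*(-12 + N) = (-12 + N)*(-11 + N))
249 + f(K(F(-5))) = 249 + (132 + (5*(2*(-5)**2*(2 - 5)))**2 - 115*2*(-5)**2*(2 - 5)) = 249 + (132 + (5*(2*25*(-3)))**2 - 115*2*25*(-3)) = 249 + (132 + (5*(-150))**2 - 115*(-150)) = 249 + (132 + (-750)**2 - 23*(-750)) = 249 + (132 + 562500 + 17250) = 249 + 579882 = 580131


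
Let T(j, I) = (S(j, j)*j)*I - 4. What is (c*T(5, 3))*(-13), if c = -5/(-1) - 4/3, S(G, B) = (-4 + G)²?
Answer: -1573/3 ≈ -524.33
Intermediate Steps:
T(j, I) = -4 + I*j*(-4 + j)² (T(j, I) = ((-4 + j)²*j)*I - 4 = (j*(-4 + j)²)*I - 4 = I*j*(-4 + j)² - 4 = -4 + I*j*(-4 + j)²)
c = 11/3 (c = -5*(-1) - 4*⅓ = 5 - 4/3 = 11/3 ≈ 3.6667)
(c*T(5, 3))*(-13) = (11*(-4 + 3*5*(-4 + 5)²)/3)*(-13) = (11*(-4 + 3*5*1²)/3)*(-13) = (11*(-4 + 3*5*1)/3)*(-13) = (11*(-4 + 15)/3)*(-13) = ((11/3)*11)*(-13) = (121/3)*(-13) = -1573/3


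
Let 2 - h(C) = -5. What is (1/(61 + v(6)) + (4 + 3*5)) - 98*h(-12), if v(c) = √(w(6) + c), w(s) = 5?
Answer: -2474509/3710 - √11/3710 ≈ -666.98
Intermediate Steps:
v(c) = √(5 + c)
h(C) = 7 (h(C) = 2 - 1*(-5) = 2 + 5 = 7)
(1/(61 + v(6)) + (4 + 3*5)) - 98*h(-12) = (1/(61 + √(5 + 6)) + (4 + 3*5)) - 98*7 = (1/(61 + √11) + (4 + 15)) - 686 = (1/(61 + √11) + 19) - 686 = (19 + 1/(61 + √11)) - 686 = -667 + 1/(61 + √11)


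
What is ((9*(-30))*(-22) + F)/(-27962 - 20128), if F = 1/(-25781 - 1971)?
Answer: -164846879/1334593680 ≈ -0.12352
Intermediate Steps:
F = -1/27752 (F = 1/(-27752) = -1/27752 ≈ -3.6033e-5)
((9*(-30))*(-22) + F)/(-27962 - 20128) = ((9*(-30))*(-22) - 1/27752)/(-27962 - 20128) = (-270*(-22) - 1/27752)/(-48090) = (5940 - 1/27752)*(-1/48090) = (164846879/27752)*(-1/48090) = -164846879/1334593680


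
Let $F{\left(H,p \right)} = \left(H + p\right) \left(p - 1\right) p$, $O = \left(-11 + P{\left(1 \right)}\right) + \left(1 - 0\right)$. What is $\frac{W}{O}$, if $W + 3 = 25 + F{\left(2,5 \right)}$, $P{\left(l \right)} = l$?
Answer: $-18$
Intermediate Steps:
$O = -9$ ($O = \left(-11 + 1\right) + \left(1 - 0\right) = -10 + \left(1 + 0\right) = -10 + 1 = -9$)
$F{\left(H,p \right)} = p \left(-1 + p\right) \left(H + p\right)$ ($F{\left(H,p \right)} = \left(H + p\right) \left(-1 + p\right) p = \left(-1 + p\right) \left(H + p\right) p = p \left(-1 + p\right) \left(H + p\right)$)
$W = 162$ ($W = -3 + \left(25 + 5 \left(5^{2} - 2 - 5 + 2 \cdot 5\right)\right) = -3 + \left(25 + 5 \left(25 - 2 - 5 + 10\right)\right) = -3 + \left(25 + 5 \cdot 28\right) = -3 + \left(25 + 140\right) = -3 + 165 = 162$)
$\frac{W}{O} = \frac{1}{-9} \cdot 162 = \left(- \frac{1}{9}\right) 162 = -18$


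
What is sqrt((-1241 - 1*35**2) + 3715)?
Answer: sqrt(1249) ≈ 35.341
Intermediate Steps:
sqrt((-1241 - 1*35**2) + 3715) = sqrt((-1241 - 1*1225) + 3715) = sqrt((-1241 - 1225) + 3715) = sqrt(-2466 + 3715) = sqrt(1249)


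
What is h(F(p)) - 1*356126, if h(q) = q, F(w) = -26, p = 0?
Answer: -356152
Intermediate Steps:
h(F(p)) - 1*356126 = -26 - 1*356126 = -26 - 356126 = -356152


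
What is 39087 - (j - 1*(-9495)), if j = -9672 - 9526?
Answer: 48790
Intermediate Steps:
j = -19198
39087 - (j - 1*(-9495)) = 39087 - (-19198 - 1*(-9495)) = 39087 - (-19198 + 9495) = 39087 - 1*(-9703) = 39087 + 9703 = 48790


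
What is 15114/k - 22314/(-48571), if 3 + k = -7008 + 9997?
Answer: 400365849/72516503 ≈ 5.5210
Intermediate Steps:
k = 2986 (k = -3 + (-7008 + 9997) = -3 + 2989 = 2986)
15114/k - 22314/(-48571) = 15114/2986 - 22314/(-48571) = 15114*(1/2986) - 22314*(-1/48571) = 7557/1493 + 22314/48571 = 400365849/72516503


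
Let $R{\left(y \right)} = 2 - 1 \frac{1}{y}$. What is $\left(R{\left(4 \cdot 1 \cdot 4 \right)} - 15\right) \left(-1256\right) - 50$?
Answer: $\frac{32713}{2} \approx 16357.0$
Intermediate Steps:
$R{\left(y \right)} = 2 - \frac{1}{y}$
$\left(R{\left(4 \cdot 1 \cdot 4 \right)} - 15\right) \left(-1256\right) - 50 = \left(\left(2 - \frac{1}{4 \cdot 1 \cdot 4}\right) - 15\right) \left(-1256\right) - 50 = \left(\left(2 - \frac{1}{4 \cdot 4}\right) - 15\right) \left(-1256\right) - 50 = \left(\left(2 - \frac{1}{16}\right) - 15\right) \left(-1256\right) - 50 = \left(\frac{31}{16} - 15\right) \left(-1256\right) - 50 = \left(- \frac{209}{16}\right) \left(-1256\right) - 50 = \frac{32813}{2} - 50 = \frac{32713}{2}$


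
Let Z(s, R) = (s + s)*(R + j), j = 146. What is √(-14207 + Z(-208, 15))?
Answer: I*√81183 ≈ 284.93*I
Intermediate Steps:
Z(s, R) = 2*s*(146 + R) (Z(s, R) = (s + s)*(R + 146) = (2*s)*(146 + R) = 2*s*(146 + R))
√(-14207 + Z(-208, 15)) = √(-14207 + 2*(-208)*(146 + 15)) = √(-14207 + 2*(-208)*161) = √(-14207 - 66976) = √(-81183) = I*√81183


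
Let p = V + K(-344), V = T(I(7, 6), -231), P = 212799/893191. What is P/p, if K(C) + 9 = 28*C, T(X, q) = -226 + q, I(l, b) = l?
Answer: -70933/3006480906 ≈ -2.3593e-5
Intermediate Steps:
P = 212799/893191 (P = 212799*(1/893191) = 212799/893191 ≈ 0.23825)
K(C) = -9 + 28*C
V = -457 (V = -226 - 231 = -457)
p = -10098 (p = -457 + (-9 + 28*(-344)) = -457 + (-9 - 9632) = -457 - 9641 = -10098)
P/p = (212799/893191)/(-10098) = (212799/893191)*(-1/10098) = -70933/3006480906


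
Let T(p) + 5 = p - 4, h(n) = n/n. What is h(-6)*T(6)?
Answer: -3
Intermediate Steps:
h(n) = 1
T(p) = -9 + p (T(p) = -5 + (p - 4) = -5 + (-4 + p) = -9 + p)
h(-6)*T(6) = 1*(-9 + 6) = 1*(-3) = -3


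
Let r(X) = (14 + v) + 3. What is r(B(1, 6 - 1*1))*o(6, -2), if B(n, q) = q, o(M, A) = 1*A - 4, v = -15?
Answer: -12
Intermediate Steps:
o(M, A) = -4 + A (o(M, A) = A - 4 = -4 + A)
r(X) = 2 (r(X) = (14 - 15) + 3 = -1 + 3 = 2)
r(B(1, 6 - 1*1))*o(6, -2) = 2*(-4 - 2) = 2*(-6) = -12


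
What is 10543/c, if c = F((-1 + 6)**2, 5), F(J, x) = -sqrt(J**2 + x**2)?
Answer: -811*sqrt(26)/10 ≈ -413.53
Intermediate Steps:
c = -5*sqrt(26) (c = -sqrt(((-1 + 6)**2)**2 + 5**2) = -sqrt((5**2)**2 + 25) = -sqrt(25**2 + 25) = -sqrt(625 + 25) = -sqrt(650) = -5*sqrt(26) ≈ -25.495)
10543/c = 10543/((-5*sqrt(26))) = 10543*(-sqrt(26)/130) = -811*sqrt(26)/10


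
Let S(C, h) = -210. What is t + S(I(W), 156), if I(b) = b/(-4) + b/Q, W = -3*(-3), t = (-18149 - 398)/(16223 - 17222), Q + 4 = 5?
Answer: -191243/999 ≈ -191.43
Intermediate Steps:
Q = 1 (Q = -4 + 5 = 1)
t = 18547/999 (t = -18547/(-999) = -18547*(-1/999) = 18547/999 ≈ 18.566)
W = 9
I(b) = 3*b/4 (I(b) = b/(-4) + b/1 = b*(-¼) + b*1 = -b/4 + b = 3*b/4)
t + S(I(W), 156) = 18547/999 - 210 = -191243/999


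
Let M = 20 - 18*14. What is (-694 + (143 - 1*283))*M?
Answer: 193488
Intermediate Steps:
M = -232 (M = 20 - 252 = -232)
(-694 + (143 - 1*283))*M = (-694 + (143 - 1*283))*(-232) = (-694 + (143 - 283))*(-232) = (-694 - 140)*(-232) = -834*(-232) = 193488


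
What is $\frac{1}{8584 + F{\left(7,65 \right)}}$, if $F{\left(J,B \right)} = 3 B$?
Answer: $\frac{1}{8779} \approx 0.00011391$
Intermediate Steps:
$\frac{1}{8584 + F{\left(7,65 \right)}} = \frac{1}{8584 + 3 \cdot 65} = \frac{1}{8584 + 195} = \frac{1}{8779}$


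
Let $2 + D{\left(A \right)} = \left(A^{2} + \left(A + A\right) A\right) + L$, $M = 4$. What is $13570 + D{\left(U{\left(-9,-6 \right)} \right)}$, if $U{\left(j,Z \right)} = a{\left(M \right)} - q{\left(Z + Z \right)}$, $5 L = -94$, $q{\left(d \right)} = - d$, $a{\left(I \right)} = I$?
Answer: $\frac{68706}{5} \approx 13741.0$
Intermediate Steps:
$L = - \frac{94}{5}$ ($L = \frac{1}{5} \left(-94\right) = - \frac{94}{5} \approx -18.8$)
$U{\left(j,Z \right)} = 4 + 2 Z$ ($U{\left(j,Z \right)} = 4 - - (Z + Z) = 4 - - 2 Z = 4 + 2 Z$)
$D{\left(A \right)} = - \frac{104}{5} + 3 A^{2}$ ($D{\left(A \right)} = -2 - \left(\frac{94}{5} - A^{2} - \left(A + A\right) A\right) = -2 - \left(\frac{94}{5} - A^{2} - 2 A A\right) = -2 + \left(\left(A^{2} + 2 A^{2}\right) - \frac{94}{5}\right) = -2 + \left(3 A^{2} - \frac{94}{5}\right) = -2 + \left(- \frac{94}{5} + 3 A^{2}\right) = - \frac{104}{5} + 3 A^{2}$)
$13570 + D{\left(U{\left(-9,-6 \right)} \right)} = 13570 - \left(\frac{104}{5} - 3 \left(4 + 2 \left(-6\right)\right)^{2}\right) = 13570 - \left(\frac{104}{5} - 3 \left(4 - 12\right)^{2}\right) = 13570 - \left(\frac{104}{5} - 3 \left(-8\right)^{2}\right) = 13570 + \left(- \frac{104}{5} + 3 \cdot 64\right) = 13570 + \left(- \frac{104}{5} + 192\right) = 13570 + \frac{856}{5} = \frac{68706}{5}$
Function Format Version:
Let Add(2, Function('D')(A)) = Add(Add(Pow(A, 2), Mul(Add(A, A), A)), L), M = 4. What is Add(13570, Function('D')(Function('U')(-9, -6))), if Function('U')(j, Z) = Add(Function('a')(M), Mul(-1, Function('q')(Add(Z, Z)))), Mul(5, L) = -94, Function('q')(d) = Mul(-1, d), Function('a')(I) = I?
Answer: Rational(68706, 5) ≈ 13741.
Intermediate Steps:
L = Rational(-94, 5) (L = Mul(Rational(1, 5), -94) = Rational(-94, 5) ≈ -18.800)
Function('U')(j, Z) = Add(4, Mul(2, Z)) (Function('U')(j, Z) = Add(4, Mul(-1, Mul(-1, Add(Z, Z)))) = Add(4, Mul(-1, Mul(-1, Mul(2, Z)))) = Add(4, Mul(-1, Mul(-2, Z))) = Add(4, Mul(2, Z)))
Function('D')(A) = Add(Rational(-104, 5), Mul(3, Pow(A, 2))) (Function('D')(A) = Add(-2, Add(Add(Pow(A, 2), Mul(Add(A, A), A)), Rational(-94, 5))) = Add(-2, Add(Add(Pow(A, 2), Mul(Mul(2, A), A)), Rational(-94, 5))) = Add(-2, Add(Add(Pow(A, 2), Mul(2, Pow(A, 2))), Rational(-94, 5))) = Add(-2, Add(Mul(3, Pow(A, 2)), Rational(-94, 5))) = Add(-2, Add(Rational(-94, 5), Mul(3, Pow(A, 2)))) = Add(Rational(-104, 5), Mul(3, Pow(A, 2))))
Add(13570, Function('D')(Function('U')(-9, -6))) = Add(13570, Add(Rational(-104, 5), Mul(3, Pow(Add(4, Mul(2, -6)), 2)))) = Add(13570, Add(Rational(-104, 5), Mul(3, Pow(Add(4, -12), 2)))) = Add(13570, Add(Rational(-104, 5), Mul(3, Pow(-8, 2)))) = Add(13570, Add(Rational(-104, 5), Mul(3, 64))) = Add(13570, Add(Rational(-104, 5), 192)) = Add(13570, Rational(856, 5)) = Rational(68706, 5)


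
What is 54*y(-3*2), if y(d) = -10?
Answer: -540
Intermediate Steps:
54*y(-3*2) = 54*(-10) = -540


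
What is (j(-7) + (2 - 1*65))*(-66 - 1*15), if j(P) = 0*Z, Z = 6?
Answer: 5103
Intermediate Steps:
j(P) = 0 (j(P) = 0*6 = 0)
(j(-7) + (2 - 1*65))*(-66 - 1*15) = (0 + (2 - 1*65))*(-66 - 1*15) = (0 + (2 - 65))*(-66 - 15) = (0 - 63)*(-81) = -63*(-81) = 5103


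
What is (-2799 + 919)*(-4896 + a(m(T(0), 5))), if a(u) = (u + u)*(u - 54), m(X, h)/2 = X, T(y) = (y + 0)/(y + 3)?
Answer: 9204480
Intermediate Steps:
T(y) = y/(3 + y)
m(X, h) = 2*X
a(u) = 2*u*(-54 + u) (a(u) = (2*u)*(-54 + u) = 2*u*(-54 + u))
(-2799 + 919)*(-4896 + a(m(T(0), 5))) = (-2799 + 919)*(-4896 + 2*(2*(0/(3 + 0)))*(-54 + 2*(0/(3 + 0)))) = -1880*(-4896 + 2*(2*(0/3))*(-54 + 2*(0/3))) = -1880*(-4896 + 2*(2*(0*(1/3)))*(-54 + 2*(0*(1/3)))) = -1880*(-4896 + 2*(2*0)*(-54 + 2*0)) = -1880*(-4896 + 2*0*(-54 + 0)) = -1880*(-4896 + 2*0*(-54)) = -1880*(-4896 + 0) = -1880*(-4896) = 9204480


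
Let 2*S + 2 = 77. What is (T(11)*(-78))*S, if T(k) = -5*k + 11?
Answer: 128700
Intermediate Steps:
T(k) = 11 - 5*k
S = 75/2 (S = -1 + (½)*77 = -1 + 77/2 = 75/2 ≈ 37.500)
(T(11)*(-78))*S = ((11 - 5*11)*(-78))*(75/2) = ((11 - 55)*(-78))*(75/2) = -44*(-78)*(75/2) = 3432*(75/2) = 128700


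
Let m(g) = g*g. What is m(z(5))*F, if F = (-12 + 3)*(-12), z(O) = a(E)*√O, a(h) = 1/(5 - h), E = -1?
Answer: 15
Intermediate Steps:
z(O) = √O/6 (z(O) = (-1/(-5 - 1))*√O = (-1/(-6))*√O = (-1*(-⅙))*√O = √O/6)
F = 108 (F = -9*(-12) = 108)
m(g) = g²
m(z(5))*F = (√5/6)²*108 = (5/36)*108 = 15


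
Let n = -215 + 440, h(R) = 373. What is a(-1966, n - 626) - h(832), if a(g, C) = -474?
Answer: -847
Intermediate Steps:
n = 225
a(-1966, n - 626) - h(832) = -474 - 1*373 = -474 - 373 = -847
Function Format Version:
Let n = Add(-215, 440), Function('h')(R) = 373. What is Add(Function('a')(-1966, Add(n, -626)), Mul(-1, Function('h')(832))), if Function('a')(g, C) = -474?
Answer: -847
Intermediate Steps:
n = 225
Add(Function('a')(-1966, Add(n, -626)), Mul(-1, Function('h')(832))) = Add(-474, Mul(-1, 373)) = Add(-474, -373) = -847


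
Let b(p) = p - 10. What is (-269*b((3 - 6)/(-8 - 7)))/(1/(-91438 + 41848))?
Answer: -130729158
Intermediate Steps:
b(p) = -10 + p
(-269*b((3 - 6)/(-8 - 7)))/(1/(-91438 + 41848)) = (-269*(-10 + (3 - 6)/(-8 - 7)))/(1/(-91438 + 41848)) = (-269*(-10 - 3/(-15)))/(1/(-49590)) = (-269*(-10 - 3*(-1/15)))/(-1/49590) = -269*(-10 + 1/5)*(-49590) = -269*(-49/5)*(-49590) = (13181/5)*(-49590) = -130729158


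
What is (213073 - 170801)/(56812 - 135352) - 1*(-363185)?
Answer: 7131126907/19635 ≈ 3.6318e+5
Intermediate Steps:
(213073 - 170801)/(56812 - 135352) - 1*(-363185) = 42272/(-78540) + 363185 = 42272*(-1/78540) + 363185 = -10568/19635 + 363185 = 7131126907/19635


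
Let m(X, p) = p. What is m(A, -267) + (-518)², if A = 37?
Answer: 268057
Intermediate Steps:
m(A, -267) + (-518)² = -267 + (-518)² = -267 + 268324 = 268057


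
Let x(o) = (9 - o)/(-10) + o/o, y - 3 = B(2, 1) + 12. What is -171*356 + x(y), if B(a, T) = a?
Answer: -304371/5 ≈ -60874.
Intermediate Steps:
y = 17 (y = 3 + (2 + 12) = 3 + 14 = 17)
x(o) = ⅒ + o/10 (x(o) = (9 - o)*(-⅒) + 1 = (-9/10 + o/10) + 1 = ⅒ + o/10)
-171*356 + x(y) = -171*356 + (⅒ + (⅒)*17) = -60876 + (⅒ + 17/10) = -60876 + 9/5 = -304371/5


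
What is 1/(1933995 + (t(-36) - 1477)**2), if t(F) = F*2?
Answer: 1/4333396 ≈ 2.3077e-7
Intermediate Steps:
t(F) = 2*F
1/(1933995 + (t(-36) - 1477)**2) = 1/(1933995 + (2*(-36) - 1477)**2) = 1/(1933995 + (-72 - 1477)**2) = 1/(1933995 + (-1549)**2) = 1/(1933995 + 2399401) = 1/4333396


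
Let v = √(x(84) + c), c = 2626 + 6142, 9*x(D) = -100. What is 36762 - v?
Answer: 36762 - 2*√19703/3 ≈ 36668.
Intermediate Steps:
x(D) = -100/9 (x(D) = (⅑)*(-100) = -100/9)
c = 8768
v = 2*√19703/3 (v = √(-100/9 + 8768) = √(78812/9) = 2*√19703/3 ≈ 93.578)
36762 - v = 36762 - 2*√19703/3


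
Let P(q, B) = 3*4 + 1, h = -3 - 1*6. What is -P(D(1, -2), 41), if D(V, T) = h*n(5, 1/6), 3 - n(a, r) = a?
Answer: -13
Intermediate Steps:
h = -9 (h = -3 - 6 = -9)
n(a, r) = 3 - a
D(V, T) = 18 (D(V, T) = -9*(3 - 1*5) = -9*(3 - 5) = -9*(-2) = 18)
P(q, B) = 13 (P(q, B) = 12 + 1 = 13)
-P(D(1, -2), 41) = -1*13 = -13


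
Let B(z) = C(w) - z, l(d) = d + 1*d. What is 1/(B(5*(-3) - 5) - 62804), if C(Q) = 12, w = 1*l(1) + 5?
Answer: -1/62772 ≈ -1.5931e-5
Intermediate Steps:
l(d) = 2*d (l(d) = d + d = 2*d)
w = 7 (w = 1*(2*1) + 5 = 1*2 + 5 = 2 + 5 = 7)
B(z) = 12 - z
1/(B(5*(-3) - 5) - 62804) = 1/((12 - (5*(-3) - 5)) - 62804) = 1/((12 - (-15 - 5)) - 62804) = 1/((12 - 1*(-20)) - 62804) = 1/((12 + 20) - 62804) = 1/(32 - 62804) = 1/(-62772) = -1/62772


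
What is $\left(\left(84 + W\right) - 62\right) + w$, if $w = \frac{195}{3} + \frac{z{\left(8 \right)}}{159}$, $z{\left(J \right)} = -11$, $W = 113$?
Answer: $\frac{31789}{159} \approx 199.93$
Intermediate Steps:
$w = \frac{10324}{159}$ ($w = \frac{195}{3} - \frac{11}{159} = 195 \cdot \frac{1}{3} - \frac{11}{159} = 65 - \frac{11}{159} = \frac{10324}{159} \approx 64.931$)
$\left(\left(84 + W\right) - 62\right) + w = \left(\left(84 + 113\right) - 62\right) + \frac{10324}{159} = \left(197 - 62\right) + \frac{10324}{159} = 135 + \frac{10324}{159} = \frac{31789}{159}$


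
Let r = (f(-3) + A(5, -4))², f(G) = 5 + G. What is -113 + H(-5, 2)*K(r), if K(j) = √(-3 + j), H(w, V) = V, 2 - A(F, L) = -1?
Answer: -113 + 2*√22 ≈ -103.62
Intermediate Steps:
A(F, L) = 3 (A(F, L) = 2 - 1*(-1) = 2 + 1 = 3)
r = 25 (r = ((5 - 3) + 3)² = (2 + 3)² = 5² = 25)
-113 + H(-5, 2)*K(r) = -113 + 2*√(-3 + 25) = -113 + 2*√22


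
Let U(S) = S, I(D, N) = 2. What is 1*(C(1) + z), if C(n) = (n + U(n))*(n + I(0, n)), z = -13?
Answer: -7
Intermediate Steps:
C(n) = 2*n*(2 + n) (C(n) = (n + n)*(n + 2) = (2*n)*(2 + n) = 2*n*(2 + n))
1*(C(1) + z) = 1*(2*1*(2 + 1) - 13) = 1*(2*1*3 - 13) = 1*(6 - 13) = 1*(-7) = -7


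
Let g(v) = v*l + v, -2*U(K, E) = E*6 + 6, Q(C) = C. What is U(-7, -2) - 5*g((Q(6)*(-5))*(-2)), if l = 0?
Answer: -297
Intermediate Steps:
U(K, E) = -3 - 3*E (U(K, E) = -(E*6 + 6)/2 = -(6*E + 6)/2 = -(6 + 6*E)/2 = -3 - 3*E)
g(v) = v (g(v) = v*0 + v = 0 + v = v)
U(-7, -2) - 5*g((Q(6)*(-5))*(-2)) = (-3 - 3*(-2)) - 5*6*(-5)*(-2) = (-3 + 6) - (-150)*(-2) = 3 - 5*60 = 3 - 300 = -297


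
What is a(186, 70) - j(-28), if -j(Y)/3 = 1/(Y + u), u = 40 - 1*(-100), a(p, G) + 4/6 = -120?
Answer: -40535/336 ≈ -120.64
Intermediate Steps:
a(p, G) = -362/3 (a(p, G) = -⅔ - 120 = -362/3)
u = 140 (u = 40 + 100 = 140)
j(Y) = -3/(140 + Y) (j(Y) = -3/(Y + 140) = -3/(140 + Y))
a(186, 70) - j(-28) = -362/3 - (-3)/(140 - 28) = -362/3 - (-3)/112 = -362/3 - 1*(-3/112) = -362/3 + 3/112 = -40535/336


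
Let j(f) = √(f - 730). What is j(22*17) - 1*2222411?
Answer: -2222411 + 2*I*√89 ≈ -2.2224e+6 + 18.868*I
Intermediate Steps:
j(f) = √(-730 + f)
j(22*17) - 1*2222411 = √(-730 + 22*17) - 1*2222411 = √(-730 + 374) - 2222411 = √(-356) - 2222411 = 2*I*√89 - 2222411 = -2222411 + 2*I*√89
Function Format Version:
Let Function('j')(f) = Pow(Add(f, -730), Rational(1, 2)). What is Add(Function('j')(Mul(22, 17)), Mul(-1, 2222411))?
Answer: Add(-2222411, Mul(2, I, Pow(89, Rational(1, 2)))) ≈ Add(-2.2224e+6, Mul(18.868, I))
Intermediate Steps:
Function('j')(f) = Pow(Add(-730, f), Rational(1, 2))
Add(Function('j')(Mul(22, 17)), Mul(-1, 2222411)) = Add(Pow(Add(-730, Mul(22, 17)), Rational(1, 2)), Mul(-1, 2222411)) = Add(Pow(Add(-730, 374), Rational(1, 2)), -2222411) = Add(Pow(-356, Rational(1, 2)), -2222411) = Add(Mul(2, I, Pow(89, Rational(1, 2))), -2222411) = Add(-2222411, Mul(2, I, Pow(89, Rational(1, 2))))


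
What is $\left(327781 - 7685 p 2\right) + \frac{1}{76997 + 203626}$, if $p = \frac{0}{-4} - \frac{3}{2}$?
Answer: $\frac{98452650829}{280623} \approx 3.5084 \cdot 10^{5}$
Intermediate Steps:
$p = - \frac{3}{2}$ ($p = 0 \left(- \frac{1}{4}\right) - \frac{3}{2} = 0 - \frac{3}{2} = - \frac{3}{2} \approx -1.5$)
$\left(327781 - 7685 p 2\right) + \frac{1}{76997 + 203626} = \left(327781 - 7685 \left(\left(- \frac{3}{2}\right) 2\right)\right) + \frac{1}{76997 + 203626} = \left(327781 - -23055\right) + \frac{1}{280623} = \left(327781 + 23055\right) + \frac{1}{280623} = 350836 + \frac{1}{280623} = \frac{98452650829}{280623}$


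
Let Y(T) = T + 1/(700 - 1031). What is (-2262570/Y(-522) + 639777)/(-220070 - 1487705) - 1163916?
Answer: -343442028862822761/295074487825 ≈ -1.1639e+6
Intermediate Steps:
Y(T) = -1/331 + T (Y(T) = T + 1/(-331) = T - 1/331 = -1/331 + T)
(-2262570/Y(-522) + 639777)/(-220070 - 1487705) - 1163916 = (-2262570/(-1/331 - 522) + 639777)/(-220070 - 1487705) - 1163916 = (-2262570/(-172783/331) + 639777)/(-1707775) - 1163916 = (-2262570*(-331/172783) + 639777)*(-1/1707775) - 1163916 = (748910670/172783 + 639777)*(-1/1707775) - 1163916 = (111291500061/172783)*(-1/1707775) - 1163916 = -111291500061/295074487825 - 1163916 = -343442028862822761/295074487825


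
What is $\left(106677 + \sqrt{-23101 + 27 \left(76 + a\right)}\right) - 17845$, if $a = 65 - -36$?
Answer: $88832 + i \sqrt{18322} \approx 88832.0 + 135.36 i$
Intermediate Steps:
$a = 101$ ($a = 65 + 36 = 101$)
$\left(106677 + \sqrt{-23101 + 27 \left(76 + a\right)}\right) - 17845 = \left(106677 + \sqrt{-23101 + 27 \left(76 + 101\right)}\right) - 17845 = \left(106677 + \sqrt{-23101 + 27 \cdot 177}\right) - 17845 = \left(106677 + \sqrt{-23101 + 4779}\right) - 17845 = \left(106677 + \sqrt{-18322}\right) - 17845 = \left(106677 + i \sqrt{18322}\right) - 17845 = 88832 + i \sqrt{18322}$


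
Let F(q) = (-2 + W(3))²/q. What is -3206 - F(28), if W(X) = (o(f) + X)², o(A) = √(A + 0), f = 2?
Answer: -89921/28 - 27*√2/7 ≈ -3216.9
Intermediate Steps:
o(A) = √A
W(X) = (X + √2)² (W(X) = (√2 + X)² = (X + √2)²)
F(q) = (-2 + (3 + √2)²)²/q
-3206 - F(28) = -3206 - 9*(17 + 12*√2)/28 = -3206 - (153/28 + 27*√2/7) = -3206 + (-153/28 - 27*√2/7) = -89921/28 - 27*√2/7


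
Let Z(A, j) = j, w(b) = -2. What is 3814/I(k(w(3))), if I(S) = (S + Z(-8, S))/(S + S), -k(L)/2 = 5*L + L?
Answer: 3814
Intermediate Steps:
k(L) = -12*L (k(L) = -2*(5*L + L) = -12*L)
I(S) = 1 (I(S) = (S + S)/(S + S) = (2*S)/((2*S)) = (2*S)*(1/(2*S)) = 1)
3814/I(k(w(3))) = 3814/1 = 3814*1 = 3814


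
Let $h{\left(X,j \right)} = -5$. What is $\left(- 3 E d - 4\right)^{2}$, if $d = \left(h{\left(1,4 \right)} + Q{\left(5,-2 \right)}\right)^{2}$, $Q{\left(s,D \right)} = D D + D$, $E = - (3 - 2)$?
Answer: $529$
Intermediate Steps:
$E = -1$ ($E = \left(-1\right) 1 = -1$)
$Q{\left(s,D \right)} = D + D^{2}$ ($Q{\left(s,D \right)} = D^{2} + D = D + D^{2}$)
$d = 9$ ($d = \left(-5 - 2 \left(1 - 2\right)\right)^{2} = \left(-5 - -2\right)^{2} = \left(-5 + 2\right)^{2} = \left(-3\right)^{2} = 9$)
$\left(- 3 E d - 4\right)^{2} = \left(\left(-3\right) \left(-1\right) 9 - 4\right)^{2} = \left(3 \cdot 9 - 4\right)^{2} = \left(27 - 4\right)^{2} = 23^{2} = 529$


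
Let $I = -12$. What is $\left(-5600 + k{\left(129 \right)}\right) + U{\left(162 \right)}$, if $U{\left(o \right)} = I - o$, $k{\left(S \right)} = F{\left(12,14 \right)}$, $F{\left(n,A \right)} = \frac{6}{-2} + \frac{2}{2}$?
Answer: $-5776$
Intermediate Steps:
$F{\left(n,A \right)} = -2$ ($F{\left(n,A \right)} = 6 \left(- \frac{1}{2}\right) + 2 \cdot \frac{1}{2} = -3 + 1 = -2$)
$k{\left(S \right)} = -2$
$U{\left(o \right)} = -12 - o$
$\left(-5600 + k{\left(129 \right)}\right) + U{\left(162 \right)} = \left(-5600 - 2\right) - 174 = -5602 - 174 = -5776$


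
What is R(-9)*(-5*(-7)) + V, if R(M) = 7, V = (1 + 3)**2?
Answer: 261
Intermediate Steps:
V = 16 (V = 4**2 = 16)
R(-9)*(-5*(-7)) + V = 7*(-5*(-7)) + 16 = 7*35 + 16 = 245 + 16 = 261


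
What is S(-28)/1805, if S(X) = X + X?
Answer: -56/1805 ≈ -0.031025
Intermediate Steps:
S(X) = 2*X
S(-28)/1805 = (2*(-28))/1805 = -56*1/1805 = -56/1805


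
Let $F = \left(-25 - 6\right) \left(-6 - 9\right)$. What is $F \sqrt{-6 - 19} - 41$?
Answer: $-41 + 2325 i \approx -41.0 + 2325.0 i$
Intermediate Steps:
$F = 465$ ($F = \left(-31\right) \left(-15\right) = 465$)
$F \sqrt{-6 - 19} - 41 = 465 \sqrt{-6 - 19} - 41 = 465 \sqrt{-25} - 41 = 465 \cdot 5 i - 41 = 2325 i - 41 = -41 + 2325 i$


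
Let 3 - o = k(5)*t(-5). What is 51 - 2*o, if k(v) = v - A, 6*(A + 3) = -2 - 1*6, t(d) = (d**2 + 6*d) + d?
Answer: -425/3 ≈ -141.67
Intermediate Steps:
t(d) = d**2 + 7*d
A = -13/3 (A = -3 + (-2 - 1*6)/6 = -3 + (-2 - 6)/6 = -3 + (1/6)*(-8) = -3 - 4/3 = -13/3 ≈ -4.3333)
k(v) = 13/3 + v (k(v) = v - 1*(-13/3) = v + 13/3 = 13/3 + v)
o = 289/3 (o = 3 - (13/3 + 5)*(-5*(7 - 5)) = 3 - 28*(-5*2)/3 = 3 - 28*(-10)/3 = 3 - 1*(-280/3) = 3 + 280/3 = 289/3 ≈ 96.333)
51 - 2*o = 51 - 2*289/3 = 51 - 578/3 = -425/3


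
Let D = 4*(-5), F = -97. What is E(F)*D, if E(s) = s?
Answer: 1940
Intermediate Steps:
D = -20
E(F)*D = -97*(-20) = 1940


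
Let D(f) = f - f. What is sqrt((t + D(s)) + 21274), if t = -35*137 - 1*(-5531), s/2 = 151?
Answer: sqrt(22010) ≈ 148.36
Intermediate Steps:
s = 302 (s = 2*151 = 302)
D(f) = 0
t = 736 (t = -4795 + 5531 = 736)
sqrt((t + D(s)) + 21274) = sqrt((736 + 0) + 21274) = sqrt(736 + 21274) = sqrt(22010)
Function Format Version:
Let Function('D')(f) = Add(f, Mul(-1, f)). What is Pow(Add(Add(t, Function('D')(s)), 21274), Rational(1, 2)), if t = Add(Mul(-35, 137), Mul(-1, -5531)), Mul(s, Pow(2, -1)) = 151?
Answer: Pow(22010, Rational(1, 2)) ≈ 148.36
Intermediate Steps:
s = 302 (s = Mul(2, 151) = 302)
Function('D')(f) = 0
t = 736 (t = Add(-4795, 5531) = 736)
Pow(Add(Add(t, Function('D')(s)), 21274), Rational(1, 2)) = Pow(Add(Add(736, 0), 21274), Rational(1, 2)) = Pow(Add(736, 21274), Rational(1, 2)) = Pow(22010, Rational(1, 2))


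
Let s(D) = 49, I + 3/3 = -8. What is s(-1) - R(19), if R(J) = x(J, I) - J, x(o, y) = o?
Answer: 49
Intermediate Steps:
I = -9 (I = -1 - 8 = -9)
R(J) = 0 (R(J) = J - J = 0)
s(-1) - R(19) = 49 - 1*0 = 49 + 0 = 49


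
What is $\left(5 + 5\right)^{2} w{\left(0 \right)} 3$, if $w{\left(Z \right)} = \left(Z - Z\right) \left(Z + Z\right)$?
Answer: $0$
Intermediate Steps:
$w{\left(Z \right)} = 0$ ($w{\left(Z \right)} = 0 \cdot 2 Z = 0$)
$\left(5 + 5\right)^{2} w{\left(0 \right)} 3 = \left(5 + 5\right)^{2} \cdot 0 \cdot 3 = 10^{2} \cdot 0 \cdot 3 = 100 \cdot 0 \cdot 3 = 0 \cdot 3 = 0$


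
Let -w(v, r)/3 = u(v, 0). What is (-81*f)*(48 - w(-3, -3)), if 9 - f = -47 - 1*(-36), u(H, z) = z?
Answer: -77760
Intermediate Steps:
w(v, r) = 0 (w(v, r) = -3*0 = 0)
f = 20 (f = 9 - (-47 - 1*(-36)) = 9 - (-47 + 36) = 9 - 1*(-11) = 9 + 11 = 20)
(-81*f)*(48 - w(-3, -3)) = (-81*20)*(48 - 1*0) = -1620*(48 + 0) = -1620*48 = -77760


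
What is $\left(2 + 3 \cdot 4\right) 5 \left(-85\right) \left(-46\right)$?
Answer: $273700$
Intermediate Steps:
$\left(2 + 3 \cdot 4\right) 5 \left(-85\right) \left(-46\right) = \left(2 + 12\right) 5 \left(-85\right) \left(-46\right) = 14 \cdot 5 \left(-85\right) \left(-46\right) = 70 \left(-85\right) \left(-46\right) = \left(-5950\right) \left(-46\right) = 273700$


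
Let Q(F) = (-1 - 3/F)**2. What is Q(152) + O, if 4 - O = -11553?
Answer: 267036953/23104 ≈ 11558.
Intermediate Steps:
O = 11557 (O = 4 - 1*(-11553) = 4 + 11553 = 11557)
Q(152) + O = (3 + 152)**2/152**2 + 11557 = (1/23104)*155**2 + 11557 = (1/23104)*24025 + 11557 = 24025/23104 + 11557 = 267036953/23104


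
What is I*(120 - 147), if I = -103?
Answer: 2781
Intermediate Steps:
I*(120 - 147) = -103*(120 - 147) = -103*(-27) = 2781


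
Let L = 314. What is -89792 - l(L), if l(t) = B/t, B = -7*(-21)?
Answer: -28194835/314 ≈ -89793.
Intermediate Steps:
B = 147
l(t) = 147/t
-89792 - l(L) = -89792 - 147/314 = -28194835/314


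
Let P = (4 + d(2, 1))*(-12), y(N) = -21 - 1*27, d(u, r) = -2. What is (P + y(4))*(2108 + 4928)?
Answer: -506592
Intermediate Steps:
y(N) = -48 (y(N) = -21 - 27 = -48)
P = -24 (P = (4 - 2)*(-12) = 2*(-12) = -24)
(P + y(4))*(2108 + 4928) = (-24 - 48)*(2108 + 4928) = -72*7036 = -506592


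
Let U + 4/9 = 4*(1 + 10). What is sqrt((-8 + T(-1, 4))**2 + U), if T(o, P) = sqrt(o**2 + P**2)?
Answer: sqrt(1121 - 144*sqrt(17))/3 ≈ 7.6541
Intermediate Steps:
U = 392/9 (U = -4/9 + 4*(1 + 10) = -4/9 + 4*11 = -4/9 + 44 = 392/9 ≈ 43.556)
T(o, P) = sqrt(P**2 + o**2)
sqrt((-8 + T(-1, 4))**2 + U) = sqrt((-8 + sqrt(4**2 + (-1)**2))**2 + 392/9) = sqrt((-8 + sqrt(16 + 1))**2 + 392/9) = sqrt((-8 + sqrt(17))**2 + 392/9) = sqrt(392/9 + (-8 + sqrt(17))**2)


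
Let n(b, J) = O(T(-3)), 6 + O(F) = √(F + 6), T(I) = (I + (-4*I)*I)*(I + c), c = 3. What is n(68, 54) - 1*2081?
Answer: -2087 + √6 ≈ -2084.6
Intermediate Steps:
T(I) = (3 + I)*(I - 4*I²) (T(I) = (I + (-4*I)*I)*(I + 3) = (I - 4*I²)*(3 + I) = (3 + I)*(I - 4*I²))
O(F) = -6 + √(6 + F) (O(F) = -6 + √(F + 6) = -6 + √(6 + F))
n(b, J) = -6 + √6 (n(b, J) = -6 + √(6 - 3*(3 - 11*(-3) - 4*(-3)²)) = -6 + √(6 - 3*(3 + 33 - 4*9)) = -6 + √(6 - 3*(3 + 33 - 36)) = -6 + √(6 - 3*0) = -6 + √(6 + 0) = -6 + √6)
n(68, 54) - 1*2081 = (-6 + √6) - 1*2081 = (-6 + √6) - 2081 = -2087 + √6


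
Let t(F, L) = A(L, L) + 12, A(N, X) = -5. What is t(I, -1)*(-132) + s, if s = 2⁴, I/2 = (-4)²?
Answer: -908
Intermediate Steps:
I = 32 (I = 2*(-4)² = 2*16 = 32)
t(F, L) = 7 (t(F, L) = -5 + 12 = 7)
s = 16
t(I, -1)*(-132) + s = 7*(-132) + 16 = -924 + 16 = -908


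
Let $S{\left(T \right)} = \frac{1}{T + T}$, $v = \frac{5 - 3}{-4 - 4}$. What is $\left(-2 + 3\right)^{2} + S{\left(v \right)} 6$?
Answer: $-11$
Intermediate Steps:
$v = - \frac{1}{4}$ ($v = \frac{2}{-8} = 2 \left(- \frac{1}{8}\right) = - \frac{1}{4} \approx -0.25$)
$S{\left(T \right)} = \frac{1}{2 T}$
$\left(-2 + 3\right)^{2} + S{\left(v \right)} 6 = \left(-2 + 3\right)^{2} + \frac{1}{2 \left(- \frac{1}{4}\right)} 6 = 1^{2} + \frac{1}{2} \left(-4\right) 6 = 1 - 12 = -11$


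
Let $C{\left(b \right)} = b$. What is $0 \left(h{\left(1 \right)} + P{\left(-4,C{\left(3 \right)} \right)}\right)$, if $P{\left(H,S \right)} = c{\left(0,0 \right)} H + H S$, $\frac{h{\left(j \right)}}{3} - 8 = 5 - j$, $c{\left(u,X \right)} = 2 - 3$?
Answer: $0$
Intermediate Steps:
$c{\left(u,X \right)} = -1$
$h{\left(j \right)} = 39 - 3 j$ ($h{\left(j \right)} = 24 + 3 \left(5 - j\right) = 24 - \left(-15 + 3 j\right) = 39 - 3 j$)
$P{\left(H,S \right)} = - H + H S$
$0 \left(h{\left(1 \right)} + P{\left(-4,C{\left(3 \right)} \right)}\right) = 0 \left(\left(39 - 3\right) - 4 \left(-1 + 3\right)\right) = 0 \left(\left(39 - 3\right) - 8\right) = 0 \left(36 - 8\right) = 0 \cdot 28 = 0$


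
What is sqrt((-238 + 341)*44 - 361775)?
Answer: I*sqrt(357243) ≈ 597.7*I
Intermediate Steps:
sqrt((-238 + 341)*44 - 361775) = sqrt(103*44 - 361775) = sqrt(4532 - 361775) = sqrt(-357243) = I*sqrt(357243)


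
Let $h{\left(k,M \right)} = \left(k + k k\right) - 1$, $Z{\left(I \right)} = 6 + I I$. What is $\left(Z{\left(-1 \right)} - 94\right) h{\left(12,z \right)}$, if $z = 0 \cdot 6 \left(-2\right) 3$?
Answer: $-13485$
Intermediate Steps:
$Z{\left(I \right)} = 6 + I^{2}$
$z = 0$ ($z = 0 \left(-2\right) 3 = 0 \cdot 3 = 0$)
$h{\left(k,M \right)} = -1 + k + k^{2}$ ($h{\left(k,M \right)} = \left(k + k^{2}\right) - 1 = -1 + k + k^{2}$)
$\left(Z{\left(-1 \right)} - 94\right) h{\left(12,z \right)} = \left(\left(6 + \left(-1\right)^{2}\right) - 94\right) \left(-1 + 12 + 12^{2}\right) = \left(\left(6 + 1\right) - 94\right) \left(-1 + 12 + 144\right) = \left(7 - 94\right) 155 = \left(-87\right) 155 = -13485$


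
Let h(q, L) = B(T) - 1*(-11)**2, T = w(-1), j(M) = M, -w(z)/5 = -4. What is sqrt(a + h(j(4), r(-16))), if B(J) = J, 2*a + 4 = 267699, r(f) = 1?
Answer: sqrt(534986)/2 ≈ 365.71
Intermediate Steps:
w(z) = 20 (w(z) = -5*(-4) = 20)
a = 267695/2 (a = -2 + (1/2)*267699 = -2 + 267699/2 = 267695/2 ≈ 1.3385e+5)
T = 20
h(q, L) = -101 (h(q, L) = 20 - 1*(-11)**2 = 20 - 1*121 = 20 - 121 = -101)
sqrt(a + h(j(4), r(-16))) = sqrt(267695/2 - 101) = sqrt(267493/2) = sqrt(534986)/2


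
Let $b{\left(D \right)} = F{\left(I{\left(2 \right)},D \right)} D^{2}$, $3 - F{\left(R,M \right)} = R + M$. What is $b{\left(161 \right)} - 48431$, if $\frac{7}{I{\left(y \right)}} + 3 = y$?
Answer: $-3962502$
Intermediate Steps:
$I{\left(y \right)} = \frac{7}{-3 + y}$
$F{\left(R,M \right)} = 3 - M - R$ ($F{\left(R,M \right)} = 3 - \left(R + M\right) = 3 - \left(M + R\right) = 3 - M - R$)
$b{\left(D \right)} = D^{2} \left(10 - D\right)$ ($b{\left(D \right)} = \left(3 - D - \frac{7}{-3 + 2}\right) D^{2} = \left(3 - D - \frac{7}{-1}\right) D^{2} = \left(3 - D - 7 \left(-1\right)\right) D^{2} = \left(3 - D - -7\right) D^{2} = \left(3 - D + 7\right) D^{2} = \left(10 - D\right) D^{2} = D^{2} \left(10 - D\right)$)
$b{\left(161 \right)} - 48431 = 161^{2} \left(10 - 161\right) - 48431 = 25921 \left(10 - 161\right) - 48431 = 25921 \left(-151\right) - 48431 = -3914071 - 48431 = -3962502$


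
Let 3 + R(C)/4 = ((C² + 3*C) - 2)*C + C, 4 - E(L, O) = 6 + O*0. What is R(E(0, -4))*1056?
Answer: 12672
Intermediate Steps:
E(L, O) = -2 (E(L, O) = 4 - (6 + O*0) = 4 - (6 + 0) = 4 - 1*6 = 4 - 6 = -2)
R(C) = -12 + 4*C + 4*C*(-2 + C² + 3*C) (R(C) = -12 + 4*(((C² + 3*C) - 2)*C + C) = -12 + 4*((-2 + C² + 3*C)*C + C) = -12 + 4*(C*(-2 + C² + 3*C) + C) = -12 + 4*(C + C*(-2 + C² + 3*C)) = -12 + (4*C + 4*C*(-2 + C² + 3*C)) = -12 + 4*C + 4*C*(-2 + C² + 3*C))
R(E(0, -4))*1056 = (-12 - 4*(-2) + 4*(-2)³ + 12*(-2)²)*1056 = (-12 + 8 + 4*(-8) + 12*4)*1056 = (-12 + 8 - 32 + 48)*1056 = 12*1056 = 12672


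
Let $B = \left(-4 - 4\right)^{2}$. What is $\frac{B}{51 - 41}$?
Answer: $\frac{32}{5} \approx 6.4$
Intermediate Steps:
$B = 64$ ($B = \left(-8\right)^{2} = 64$)
$\frac{B}{51 - 41} = \frac{64}{51 - 41} = \frac{64}{10} = 64 \cdot \frac{1}{10} = \frac{32}{5}$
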